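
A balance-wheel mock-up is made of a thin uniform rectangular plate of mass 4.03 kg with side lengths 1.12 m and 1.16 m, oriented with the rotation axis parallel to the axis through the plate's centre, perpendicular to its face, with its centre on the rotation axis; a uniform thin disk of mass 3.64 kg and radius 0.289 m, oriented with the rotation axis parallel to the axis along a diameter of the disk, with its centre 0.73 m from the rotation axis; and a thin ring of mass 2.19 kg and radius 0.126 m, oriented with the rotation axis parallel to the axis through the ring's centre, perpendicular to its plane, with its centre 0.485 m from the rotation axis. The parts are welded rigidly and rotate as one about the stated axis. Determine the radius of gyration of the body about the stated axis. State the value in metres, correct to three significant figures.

0.591

Rectangular plate: I_cm = (1/12)M(a²+b²) = (1/12)(4.03)[(1.12)² + (1.16)²] = 0.87317 kg m²; axis through the centre, so I = 0.87317 kg m².
Thin disk: I_cm = (1/4)MR² = (1/4)(3.64)(0.289)² = 0.076004 kg m²; centre at d = 0.73 m, so I = I_cm + Md² gives I = 0.076004 + (3.64)(0.73)² = 2.0158 kg m².
Thin ring: I_cm = MR² = (2.19)(0.126)² = 0.034768 kg m²; centre at d = 0.485 m, so I = I_cm + Md² gives I = 0.034768 + (2.19)(0.485)² = 0.54991 kg m².
Total I = 3.4388 kg m²; total mass M = 9.86 kg.
k = √(I/M) = √(3.4388/9.86) = 0.59056 m.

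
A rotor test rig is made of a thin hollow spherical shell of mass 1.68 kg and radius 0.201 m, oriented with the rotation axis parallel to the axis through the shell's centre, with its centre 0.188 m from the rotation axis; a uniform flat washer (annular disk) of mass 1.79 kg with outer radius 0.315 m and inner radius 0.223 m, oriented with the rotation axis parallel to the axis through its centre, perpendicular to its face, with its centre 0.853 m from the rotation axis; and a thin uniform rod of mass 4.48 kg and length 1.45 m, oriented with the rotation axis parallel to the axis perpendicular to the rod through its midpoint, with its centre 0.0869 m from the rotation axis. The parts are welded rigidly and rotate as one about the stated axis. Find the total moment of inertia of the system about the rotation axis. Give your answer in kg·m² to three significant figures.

2.36

Spherical shell: I_cm = (2/3)MR² = (2/3)(1.68)(0.201)² = 0.045249 kg·m²; centre at d = 0.188 m, so the parallel axis theorem gives I = 0.045249 + (1.68)(0.188)² = 0.10463 kg·m².
Annular disk: I_cm = (1/2)M(R²+r²) = (1/2)(1.79)[(0.315)² + (0.223)²] = 0.13331 kg·m²; centre at d = 0.853 m, so the parallel axis theorem gives I = 0.13331 + (1.79)(0.853)² = 1.4357 kg·m².
Thin rod: I_cm = (1/12)ML² = (1/12)(4.48)(1.45)² = 0.78493 kg·m²; centre at d = 0.0869 m, so the parallel axis theorem gives I = 0.78493 + (4.48)(0.0869)² = 0.81876 kg·m².
Total I = 0.10463 + 1.4357 + 0.81876 = 2.3591 kg·m².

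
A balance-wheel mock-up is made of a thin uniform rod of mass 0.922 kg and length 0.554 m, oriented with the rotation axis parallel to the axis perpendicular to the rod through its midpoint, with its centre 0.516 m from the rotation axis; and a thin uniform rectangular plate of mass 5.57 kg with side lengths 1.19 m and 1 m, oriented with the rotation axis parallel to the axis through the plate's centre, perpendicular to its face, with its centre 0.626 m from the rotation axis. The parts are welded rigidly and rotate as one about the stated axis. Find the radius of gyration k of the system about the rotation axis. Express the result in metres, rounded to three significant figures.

0.742

Thin rod: I_cm = (1/12)ML² = (1/12)(0.922)(0.554)² = 0.023581 kg·m²; centre at d = 0.516 m, so the parallel axis theorem gives I = 0.023581 + (0.922)(0.516)² = 0.26907 kg·m².
Rectangular plate: I_cm = (1/12)M(a²+b²) = (1/12)(5.57)[(1.19)² + (1)²] = 1.1215 kg·m²; centre at d = 0.626 m, so the parallel axis theorem gives I = 1.1215 + (5.57)(0.626)² = 3.3042 kg·m².
Total I = 3.5733 kg·m²; total mass M = 6.492 kg.
k = √(I/M) = √(3.5733/6.492) = 0.7419 m.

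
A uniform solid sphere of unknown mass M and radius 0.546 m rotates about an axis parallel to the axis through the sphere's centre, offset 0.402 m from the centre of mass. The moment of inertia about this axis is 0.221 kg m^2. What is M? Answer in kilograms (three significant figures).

I = I_cm + Md² = (2/5)MR² + Md² = M·[0.4·(0.546)² + (0.402)²] = M·0.28085.
So M = 0.221 / 0.28085 = 0.7869 kg.

0.787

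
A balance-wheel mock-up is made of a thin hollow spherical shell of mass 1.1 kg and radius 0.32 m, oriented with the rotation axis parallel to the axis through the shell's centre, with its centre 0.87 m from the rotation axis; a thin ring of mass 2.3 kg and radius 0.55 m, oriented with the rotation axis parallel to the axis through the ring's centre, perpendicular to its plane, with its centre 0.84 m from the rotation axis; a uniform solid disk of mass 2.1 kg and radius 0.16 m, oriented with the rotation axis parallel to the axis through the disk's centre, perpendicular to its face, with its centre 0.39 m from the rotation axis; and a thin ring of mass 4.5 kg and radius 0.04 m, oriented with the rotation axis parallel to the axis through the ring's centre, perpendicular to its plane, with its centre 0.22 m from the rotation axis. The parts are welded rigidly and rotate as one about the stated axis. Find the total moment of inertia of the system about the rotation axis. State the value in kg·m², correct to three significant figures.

3.80

Spherical shell: I_cm = (2/3)MR² = (2/3)(1.1)(0.32)² = 0.075093 kg·m²; centre at d = 0.87 m, so I = I_cm + Md² gives I = 0.075093 + (1.1)(0.87)² = 0.90768 kg·m².
Thin ring: I_cm = MR² = (2.3)(0.55)² = 0.69575 kg·m²; centre at d = 0.84 m, so I = I_cm + Md² gives I = 0.69575 + (2.3)(0.84)² = 2.3186 kg·m².
Solid disk: I_cm = (1/2)MR² = (1/2)(2.1)(0.16)² = 0.02688 kg·m²; centre at d = 0.39 m, so I = I_cm + Md² gives I = 0.02688 + (2.1)(0.39)² = 0.34629 kg·m².
Thin ring: I_cm = MR² = (4.5)(0.04)² = 0.0072 kg·m²; centre at d = 0.22 m, so I = I_cm + Md² gives I = 0.0072 + (4.5)(0.22)² = 0.225 kg·m².
Total I = 0.90768 + 2.3186 + 0.34629 + 0.225 = 3.7976 kg·m².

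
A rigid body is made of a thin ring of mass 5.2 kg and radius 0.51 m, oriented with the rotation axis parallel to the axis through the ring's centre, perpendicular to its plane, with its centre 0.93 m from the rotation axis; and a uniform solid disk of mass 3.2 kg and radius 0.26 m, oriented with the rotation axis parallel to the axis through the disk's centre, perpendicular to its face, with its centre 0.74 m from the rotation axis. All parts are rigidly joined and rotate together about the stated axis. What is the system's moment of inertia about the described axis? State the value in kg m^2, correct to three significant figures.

7.71

Thin ring: I_cm = MR² = (5.2)(0.51)² = 1.3525 kg m^2; centre at d = 0.93 m, so the parallel axis theorem gives I = 1.3525 + (5.2)(0.93)² = 5.85 kg m^2.
Solid disk: I_cm = (1/2)MR² = (1/2)(3.2)(0.26)² = 0.10816 kg m^2; centre at d = 0.74 m, so the parallel axis theorem gives I = 0.10816 + (3.2)(0.74)² = 1.8605 kg m^2.
Total I = 5.85 + 1.8605 = 7.7105 kg m^2.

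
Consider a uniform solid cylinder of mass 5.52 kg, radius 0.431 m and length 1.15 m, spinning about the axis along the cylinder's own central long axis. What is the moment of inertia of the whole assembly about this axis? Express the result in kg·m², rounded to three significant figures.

I_cm = (1/2)MR² = (1/2)(5.52)(0.431)² = 0.5127 kg·m²; axis through the centre, so I = 0.5127 kg·m².

0.513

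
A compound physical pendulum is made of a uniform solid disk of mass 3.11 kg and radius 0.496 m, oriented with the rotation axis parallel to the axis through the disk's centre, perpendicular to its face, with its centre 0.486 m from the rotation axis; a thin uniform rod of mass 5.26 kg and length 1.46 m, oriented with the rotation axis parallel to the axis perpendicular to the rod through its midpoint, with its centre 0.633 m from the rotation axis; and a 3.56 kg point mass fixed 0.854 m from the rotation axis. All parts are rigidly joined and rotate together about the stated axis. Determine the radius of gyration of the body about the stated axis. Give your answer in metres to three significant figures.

Solid disk: I_cm = (1/2)MR² = (1/2)(3.11)(0.496)² = 0.38255 kg m²; centre at d = 0.486 m, so the parallel axis theorem gives I = 0.38255 + (3.11)(0.486)² = 1.1171 kg m².
Thin rod: I_cm = (1/12)ML² = (1/12)(5.26)(1.46)² = 0.93435 kg m²; centre at d = 0.633 m, so the parallel axis theorem gives I = 0.93435 + (5.26)(0.633)² = 3.042 kg m².
Point mass: I_cm = 0; centre at d = 0.854 m, so the parallel axis theorem gives I = 0 + (3.56)(0.854)² = 2.5964 kg m².
Total I = 6.7555 kg m²; total mass M = 11.93 kg.
k = √(I/M) = √(6.7555/11.93) = 0.7525 m.

0.753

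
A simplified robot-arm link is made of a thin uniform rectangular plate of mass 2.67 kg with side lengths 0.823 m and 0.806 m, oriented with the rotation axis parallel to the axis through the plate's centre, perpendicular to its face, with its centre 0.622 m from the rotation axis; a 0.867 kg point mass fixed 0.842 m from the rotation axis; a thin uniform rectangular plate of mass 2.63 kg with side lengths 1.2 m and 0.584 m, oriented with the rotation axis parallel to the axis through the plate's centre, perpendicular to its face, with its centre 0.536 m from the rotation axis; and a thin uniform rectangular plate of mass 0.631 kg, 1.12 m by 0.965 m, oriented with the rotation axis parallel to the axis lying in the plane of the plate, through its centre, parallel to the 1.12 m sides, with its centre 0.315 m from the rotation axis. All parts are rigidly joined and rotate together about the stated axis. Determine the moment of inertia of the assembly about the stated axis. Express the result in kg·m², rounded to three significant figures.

Rectangular plate: I_cm = (1/12)M(a²+b²) = (1/12)(2.67)[(0.823)² + (0.806)²] = 0.29525 kg·m²; centre at d = 0.622 m, so the parallel axis theorem gives I = 0.29525 + (2.67)(0.622)² = 1.3282 kg·m².
Point mass: I_cm = 0; centre at d = 0.842 m, so the parallel axis theorem gives I = 0 + (0.867)(0.842)² = 0.61467 kg·m².
Rectangular plate: I_cm = (1/12)M(a²+b²) = (1/12)(2.63)[(1.2)² + (0.584)²] = 0.39035 kg·m²; centre at d = 0.536 m, so the parallel axis theorem gives I = 0.39035 + (2.63)(0.536)² = 1.1459 kg·m².
Rectangular plate: I_cm = (1/12)Mb² = (1/12)(0.631)(0.965)² = 0.048967 kg·m²; centre at d = 0.315 m, so the parallel axis theorem gives I = 0.048967 + (0.631)(0.315)² = 0.11158 kg·m².
Total I = 1.3282 + 0.61467 + 1.1459 + 0.11158 = 3.2004 kg·m².

3.20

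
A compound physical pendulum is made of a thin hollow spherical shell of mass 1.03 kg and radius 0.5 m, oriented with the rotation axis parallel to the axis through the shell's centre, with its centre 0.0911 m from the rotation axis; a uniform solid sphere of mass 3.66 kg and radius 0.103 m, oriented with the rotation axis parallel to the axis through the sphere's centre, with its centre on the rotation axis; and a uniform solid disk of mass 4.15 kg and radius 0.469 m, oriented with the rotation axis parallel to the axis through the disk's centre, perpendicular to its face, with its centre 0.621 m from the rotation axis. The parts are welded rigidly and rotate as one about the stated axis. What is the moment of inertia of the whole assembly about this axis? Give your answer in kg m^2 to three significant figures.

2.25

Spherical shell: I_cm = (2/3)MR² = (2/3)(1.03)(0.5)² = 0.17167 kg m^2; centre at d = 0.0911 m, so I = I_cm + Md² gives I = 0.17167 + (1.03)(0.0911)² = 0.18021 kg m^2.
Solid sphere: I_cm = (2/5)MR² = (2/5)(3.66)(0.103)² = 0.015532 kg m^2; axis through the centre, so I = 0.015532 kg m^2.
Solid disk: I_cm = (1/2)MR² = (1/2)(4.15)(0.469)² = 0.45642 kg m^2; centre at d = 0.621 m, so I = I_cm + Md² gives I = 0.45642 + (4.15)(0.621)² = 2.0568 kg m^2.
Total I = 0.18021 + 0.015532 + 2.0568 = 2.2526 kg m^2.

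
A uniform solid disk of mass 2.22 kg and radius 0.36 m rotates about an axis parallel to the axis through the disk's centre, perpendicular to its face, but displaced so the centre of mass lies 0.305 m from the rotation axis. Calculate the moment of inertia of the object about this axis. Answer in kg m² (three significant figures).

I_cm = (1/2)MR² = (1/2)(2.22)(0.36)² = 0.14386 kg m²; centre at d = 0.305 m, so the parallel axis theorem gives I = 0.14386 + (2.22)(0.305)² = 0.35037 kg m².

0.350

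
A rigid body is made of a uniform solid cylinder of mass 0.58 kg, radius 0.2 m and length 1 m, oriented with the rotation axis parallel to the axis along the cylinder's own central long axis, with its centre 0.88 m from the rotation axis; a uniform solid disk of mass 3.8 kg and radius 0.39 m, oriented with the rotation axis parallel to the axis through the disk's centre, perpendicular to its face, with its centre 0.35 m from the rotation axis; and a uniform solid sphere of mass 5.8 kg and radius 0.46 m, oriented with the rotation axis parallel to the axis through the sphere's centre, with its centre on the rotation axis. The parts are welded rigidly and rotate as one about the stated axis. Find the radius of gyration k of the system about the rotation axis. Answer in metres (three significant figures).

0.409

Solid cylinder: I_cm = (1/2)MR² = (1/2)(0.58)(0.2)² = 0.0116 kg m^2; centre at d = 0.88 m, so I = I_cm + Md² gives I = 0.0116 + (0.58)(0.88)² = 0.46075 kg m^2.
Solid disk: I_cm = (1/2)MR² = (1/2)(3.8)(0.39)² = 0.28899 kg m^2; centre at d = 0.35 m, so I = I_cm + Md² gives I = 0.28899 + (3.8)(0.35)² = 0.75449 kg m^2.
Solid sphere: I_cm = (2/5)MR² = (2/5)(5.8)(0.46)² = 0.49091 kg m^2; axis through the centre, so I = 0.49091 kg m^2.
Total I = 1.7062 kg m^2; total mass M = 10.18 kg.
k = √(I/M) = √(1.7062/10.18) = 0.40939 m.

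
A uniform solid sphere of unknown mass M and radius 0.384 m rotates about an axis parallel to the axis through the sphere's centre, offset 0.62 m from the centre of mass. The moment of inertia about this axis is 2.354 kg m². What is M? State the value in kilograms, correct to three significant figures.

I = I_cm + Md² = (2/5)MR² + Md² = M·[0.4·(0.384)² + (0.62)²] = M·0.44338.
So M = 2.354 / 0.44338 = 5.3092 kg.

5.31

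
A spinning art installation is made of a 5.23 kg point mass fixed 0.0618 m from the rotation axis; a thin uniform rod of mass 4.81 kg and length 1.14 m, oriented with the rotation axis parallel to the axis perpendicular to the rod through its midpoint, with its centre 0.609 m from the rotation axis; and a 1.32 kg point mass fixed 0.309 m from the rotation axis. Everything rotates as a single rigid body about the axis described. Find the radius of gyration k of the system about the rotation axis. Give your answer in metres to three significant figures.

0.464

Point mass: I_cm = 0; centre at d = 0.0618 m, so I = I_cm + Md² gives I = 0 + (5.23)(0.0618)² = 0.019975 kg m^2.
Thin rod: I_cm = (1/12)ML² = (1/12)(4.81)(1.14)² = 0.52092 kg m^2; centre at d = 0.609 m, so I = I_cm + Md² gives I = 0.52092 + (4.81)(0.609)² = 2.3049 kg m^2.
Point mass: I_cm = 0; centre at d = 0.309 m, so I = I_cm + Md² gives I = 0 + (1.32)(0.309)² = 0.12603 kg m^2.
Total I = 2.4509 kg m^2; total mass M = 11.36 kg.
k = √(I/M) = √(2.4509/11.36) = 0.46448 m.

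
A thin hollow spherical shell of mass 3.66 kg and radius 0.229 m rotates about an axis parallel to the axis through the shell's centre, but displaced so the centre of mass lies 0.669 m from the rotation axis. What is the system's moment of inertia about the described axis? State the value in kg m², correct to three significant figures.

1.77

I_cm = (2/3)MR² = (2/3)(3.66)(0.229)² = 0.12796 kg m²; centre at d = 0.669 m, so the parallel axis theorem gives I = 0.12796 + (3.66)(0.669)² = 1.766 kg m².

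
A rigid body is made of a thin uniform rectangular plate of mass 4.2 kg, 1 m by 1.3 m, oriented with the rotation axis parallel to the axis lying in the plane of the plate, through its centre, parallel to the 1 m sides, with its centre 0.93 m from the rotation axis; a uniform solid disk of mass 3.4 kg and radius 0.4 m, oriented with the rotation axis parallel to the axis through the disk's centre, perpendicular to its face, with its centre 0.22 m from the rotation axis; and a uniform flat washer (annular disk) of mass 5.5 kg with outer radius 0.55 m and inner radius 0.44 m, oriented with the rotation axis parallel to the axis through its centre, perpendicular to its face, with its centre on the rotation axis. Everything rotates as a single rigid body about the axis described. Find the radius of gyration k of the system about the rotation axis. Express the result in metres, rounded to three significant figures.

Rectangular plate: I_cm = (1/12)Mb² = (1/12)(4.2)(1.3)² = 0.5915 kg·m²; centre at d = 0.93 m, so I = I_cm + Md² gives I = 0.5915 + (4.2)(0.93)² = 4.2241 kg·m².
Solid disk: I_cm = (1/2)MR² = (1/2)(3.4)(0.4)² = 0.272 kg·m²; centre at d = 0.22 m, so I = I_cm + Md² gives I = 0.272 + (3.4)(0.22)² = 0.43656 kg·m².
Annular disk: I_cm = (1/2)M(R²+r²) = (1/2)(5.5)[(0.55)² + (0.44)²] = 1.3643 kg·m²; axis through the centre, so I = 1.3643 kg·m².
Total I = 6.0249 kg·m²; total mass M = 13.1 kg.
k = √(I/M) = √(6.0249/13.1) = 0.67817 m.

0.678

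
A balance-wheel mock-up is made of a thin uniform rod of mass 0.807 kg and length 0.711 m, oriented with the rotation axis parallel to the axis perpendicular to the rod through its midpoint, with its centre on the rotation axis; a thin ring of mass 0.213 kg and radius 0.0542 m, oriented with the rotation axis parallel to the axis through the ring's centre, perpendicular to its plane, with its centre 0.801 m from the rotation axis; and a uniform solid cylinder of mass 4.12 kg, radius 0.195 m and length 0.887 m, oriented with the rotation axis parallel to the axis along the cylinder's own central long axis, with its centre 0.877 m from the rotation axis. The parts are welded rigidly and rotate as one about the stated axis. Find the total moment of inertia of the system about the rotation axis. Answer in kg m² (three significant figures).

3.42

Thin rod: I_cm = (1/12)ML² = (1/12)(0.807)(0.711)² = 0.033996 kg m²; axis through the centre, so I = 0.033996 kg m².
Thin ring: I_cm = MR² = (0.213)(0.0542)² = 0.00062572 kg m²; centre at d = 0.801 m, so the parallel axis theorem gives I = 0.00062572 + (0.213)(0.801)² = 0.13729 kg m².
Solid cylinder: I_cm = (1/2)MR² = (1/2)(4.12)(0.195)² = 0.078332 kg m²; centre at d = 0.877 m, so the parallel axis theorem gives I = 0.078332 + (4.12)(0.877)² = 3.2471 kg m².
Total I = 0.033996 + 0.13729 + 3.2471 = 3.4184 kg m².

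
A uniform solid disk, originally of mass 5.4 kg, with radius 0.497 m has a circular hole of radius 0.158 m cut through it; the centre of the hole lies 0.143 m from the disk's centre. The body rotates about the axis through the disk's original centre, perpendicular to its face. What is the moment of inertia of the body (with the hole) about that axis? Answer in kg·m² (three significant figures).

Unpierced body about its centre: I₀ = (1/2)MR² = (1/2)(5.4)(0.497)² = 0.66692 kg·m².
The removed disk has mass m = M·(r/R)² = (5.4)(0.158/0.497)² = 0.54575 kg (same uniform areal density).
Its moment of inertia about the rotation axis (parallel-axis theorem): I_hole = (1/2)mr² + md² = (1/2)(0.54575)(0.158)² + (0.54575)(0.143)² = 0.017972 kg·m².
Treating the hole as negative mass, I = I₀ − I_hole = 0.66692 − 0.017972 = 0.64895 kg·m².

0.649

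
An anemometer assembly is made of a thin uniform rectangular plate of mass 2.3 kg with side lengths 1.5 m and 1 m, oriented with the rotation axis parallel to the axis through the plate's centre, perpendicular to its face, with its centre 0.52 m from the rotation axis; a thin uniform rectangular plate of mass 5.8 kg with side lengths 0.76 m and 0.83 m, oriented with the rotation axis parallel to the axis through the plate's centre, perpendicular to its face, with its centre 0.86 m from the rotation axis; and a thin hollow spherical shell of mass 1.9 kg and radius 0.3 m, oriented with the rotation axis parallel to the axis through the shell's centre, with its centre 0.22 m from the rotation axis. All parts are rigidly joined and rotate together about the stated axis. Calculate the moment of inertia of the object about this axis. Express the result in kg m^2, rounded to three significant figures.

6.35

Rectangular plate: I_cm = (1/12)M(a²+b²) = (1/12)(2.3)[(1.5)² + (1)²] = 0.62292 kg m^2; centre at d = 0.52 m, so the parallel axis theorem gives I = 0.62292 + (2.3)(0.52)² = 1.2448 kg m^2.
Rectangular plate: I_cm = (1/12)M(a²+b²) = (1/12)(5.8)[(0.76)² + (0.83)²] = 0.61214 kg m^2; centre at d = 0.86 m, so the parallel axis theorem gives I = 0.61214 + (5.8)(0.86)² = 4.9018 kg m^2.
Spherical shell: I_cm = (2/3)MR² = (2/3)(1.9)(0.3)² = 0.114 kg m^2; centre at d = 0.22 m, so the parallel axis theorem gives I = 0.114 + (1.9)(0.22)² = 0.20596 kg m^2.
Total I = 1.2448 + 4.9018 + 0.20596 = 6.3526 kg m^2.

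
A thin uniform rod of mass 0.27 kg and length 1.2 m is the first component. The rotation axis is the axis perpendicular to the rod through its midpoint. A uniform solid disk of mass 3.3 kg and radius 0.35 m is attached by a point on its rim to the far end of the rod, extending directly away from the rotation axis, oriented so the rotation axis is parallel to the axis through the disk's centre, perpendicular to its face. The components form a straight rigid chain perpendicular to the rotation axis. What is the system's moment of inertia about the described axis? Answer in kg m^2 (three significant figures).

Thin rod: I_cm = (1/12)ML² = (1/12)(0.27)(1.2)² = 0.0324 kg m^2; axis through the centre, so I = 0.0324 kg m^2.
Solid disk: I_cm = (1/2)MR² = (1/2)(3.3)(0.35)² = 0.20212 kg m^2; centre at d = 0.6 + 0.35 = 0.95 m, so I = I_cm + Md² gives I = 0.20212 + (3.3)(0.95)² = 3.1804 kg m^2.
Total I = 0.0324 + 3.1804 = 3.2128 kg m^2.

3.21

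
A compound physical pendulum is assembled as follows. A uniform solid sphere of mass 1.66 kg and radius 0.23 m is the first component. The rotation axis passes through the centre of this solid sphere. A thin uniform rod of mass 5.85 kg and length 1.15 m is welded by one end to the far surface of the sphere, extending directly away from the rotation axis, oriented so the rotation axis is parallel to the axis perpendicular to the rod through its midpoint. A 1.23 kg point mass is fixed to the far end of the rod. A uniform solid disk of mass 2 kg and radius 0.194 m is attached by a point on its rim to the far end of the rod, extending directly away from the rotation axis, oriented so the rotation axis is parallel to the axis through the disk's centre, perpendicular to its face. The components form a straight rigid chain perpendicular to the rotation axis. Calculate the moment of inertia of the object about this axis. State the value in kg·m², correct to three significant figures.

11.8

Solid sphere: I_cm = (2/5)MR² = (2/5)(1.66)(0.23)² = 0.035126 kg·m²; axis through the centre, so I = 0.035126 kg·m².
Thin rod: I_cm = (1/12)ML² = (1/12)(5.85)(1.15)² = 0.64472 kg·m²; centre at d = 0.23 + 0.575 = 0.805 m, so the parallel axis theorem gives I = 0.64472 + (5.85)(0.805)² = 4.4357 kg·m².
Point mass: I_cm = 0; centre at d = 0.23 + 0.575 + 0.575 = 1.38 m, so the parallel axis theorem gives I = 0 + (1.23)(1.38)² = 2.3424 kg·m².
Solid disk: I_cm = (1/2)MR² = (1/2)(2)(0.194)² = 0.037636 kg·m²; centre at d = 0.23 + 0.575 + 0.575 + 0.194 = 1.574 m, so the parallel axis theorem gives I = 0.037636 + (2)(1.574)² = 4.9926 kg·m².
Total I = 0.035126 + 4.4357 + 2.3424 + 4.9926 = 11.806 kg·m².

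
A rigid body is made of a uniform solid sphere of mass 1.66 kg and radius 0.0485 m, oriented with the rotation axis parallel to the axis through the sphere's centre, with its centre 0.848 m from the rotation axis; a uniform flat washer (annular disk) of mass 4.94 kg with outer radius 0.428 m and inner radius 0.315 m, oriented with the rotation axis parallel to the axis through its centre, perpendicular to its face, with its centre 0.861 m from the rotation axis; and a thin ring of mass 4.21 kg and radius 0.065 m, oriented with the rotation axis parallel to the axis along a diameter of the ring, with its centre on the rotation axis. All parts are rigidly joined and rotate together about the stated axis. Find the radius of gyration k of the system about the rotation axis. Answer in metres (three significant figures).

Solid sphere: I_cm = (2/5)MR² = (2/5)(1.66)(0.0485)² = 0.0015619 kg m²; centre at d = 0.848 m, so I = I_cm + Md² gives I = 0.0015619 + (1.66)(0.848)² = 1.1953 kg m².
Annular disk: I_cm = (1/2)M(R²+r²) = (1/2)(4.94)[(0.428)² + (0.315)²] = 0.69755 kg m²; centre at d = 0.861 m, so I = I_cm + Md² gives I = 0.69755 + (4.94)(0.861)² = 4.3597 kg m².
Thin ring: I_cm = (1/2)MR² = (1/2)(4.21)(0.065)² = 0.0088936 kg m²; axis through the centre, so I = 0.0088936 kg m².
Total I = 5.5638 kg m²; total mass M = 10.81 kg.
k = √(I/M) = √(5.5638/10.81) = 0.71742 m.

0.717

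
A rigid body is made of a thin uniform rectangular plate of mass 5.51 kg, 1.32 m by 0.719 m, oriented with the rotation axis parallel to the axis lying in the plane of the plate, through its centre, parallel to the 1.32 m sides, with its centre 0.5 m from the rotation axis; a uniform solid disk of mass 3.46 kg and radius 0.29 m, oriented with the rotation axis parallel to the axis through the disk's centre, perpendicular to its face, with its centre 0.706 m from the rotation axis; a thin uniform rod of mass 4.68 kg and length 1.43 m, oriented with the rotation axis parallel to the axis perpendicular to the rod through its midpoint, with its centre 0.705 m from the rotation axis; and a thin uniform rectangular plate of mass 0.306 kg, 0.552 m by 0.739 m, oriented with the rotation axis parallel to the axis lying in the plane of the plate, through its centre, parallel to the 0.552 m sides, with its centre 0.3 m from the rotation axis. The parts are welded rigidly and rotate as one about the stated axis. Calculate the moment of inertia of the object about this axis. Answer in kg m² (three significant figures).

Rectangular plate: I_cm = (1/12)Mb² = (1/12)(5.51)(0.719)² = 0.23737 kg m²; centre at d = 0.5 m, so the parallel axis theorem gives I = 0.23737 + (5.51)(0.5)² = 1.6149 kg m².
Solid disk: I_cm = (1/2)MR² = (1/2)(3.46)(0.29)² = 0.14549 kg m²; centre at d = 0.706 m, so the parallel axis theorem gives I = 0.14549 + (3.46)(0.706)² = 1.8701 kg m².
Thin rod: I_cm = (1/12)ML² = (1/12)(4.68)(1.43)² = 0.79751 kg m²; centre at d = 0.705 m, so the parallel axis theorem gives I = 0.79751 + (4.68)(0.705)² = 3.1236 kg m².
Rectangular plate: I_cm = (1/12)Mb² = (1/12)(0.306)(0.739)² = 0.013926 kg m²; centre at d = 0.3 m, so the parallel axis theorem gives I = 0.013926 + (0.306)(0.3)² = 0.041466 kg m².
Total I = 1.6149 + 1.8701 + 3.1236 + 0.041466 = 6.65 kg m².

6.65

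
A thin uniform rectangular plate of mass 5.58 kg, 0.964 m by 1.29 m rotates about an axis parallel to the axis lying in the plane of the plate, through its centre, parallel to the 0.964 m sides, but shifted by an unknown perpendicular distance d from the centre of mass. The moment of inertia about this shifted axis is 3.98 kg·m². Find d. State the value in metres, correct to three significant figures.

About the centre-of-mass axis, I_cm = (1/12)Mb² = (1/12)(5.58)(1.29)² = 0.77381 kg·m².
Parallel axis theorem: I = I_cm + Md², so Md² = 3.98 − 0.77381 = 3.2062 kg·m².
d = √(3.2062 / 5.58) = 0.75801 m.

0.758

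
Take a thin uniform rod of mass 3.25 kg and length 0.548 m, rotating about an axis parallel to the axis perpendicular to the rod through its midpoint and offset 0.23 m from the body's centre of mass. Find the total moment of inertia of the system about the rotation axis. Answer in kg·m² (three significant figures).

I_cm = (1/12)ML² = (1/12)(3.25)(0.548)² = 0.081332 kg·m²; centre at d = 0.23 m, so I = I_cm + Md² gives I = 0.081332 + (3.25)(0.23)² = 0.25326 kg·m².

0.253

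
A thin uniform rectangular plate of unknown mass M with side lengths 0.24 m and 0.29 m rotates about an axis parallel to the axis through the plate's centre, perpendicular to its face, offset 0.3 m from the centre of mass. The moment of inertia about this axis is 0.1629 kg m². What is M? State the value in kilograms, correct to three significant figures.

I = I_cm + Md² = (1/12)M(a²+b²) + Md² = M·[0.0833333·[(0.24)² + (0.29)²] + (0.3)²] = M·0.10181.
So M = 0.1629 / 0.10181 = 1.6001 kg.

1.60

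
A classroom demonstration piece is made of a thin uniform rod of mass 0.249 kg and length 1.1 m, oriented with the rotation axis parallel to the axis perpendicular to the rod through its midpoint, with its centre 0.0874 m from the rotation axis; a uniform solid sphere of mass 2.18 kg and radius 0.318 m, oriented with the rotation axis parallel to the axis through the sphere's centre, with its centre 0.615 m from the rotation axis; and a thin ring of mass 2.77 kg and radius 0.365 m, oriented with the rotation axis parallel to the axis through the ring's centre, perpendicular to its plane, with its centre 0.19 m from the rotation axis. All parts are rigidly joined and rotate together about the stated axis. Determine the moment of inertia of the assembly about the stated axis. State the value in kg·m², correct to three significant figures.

1.41

Thin rod: I_cm = (1/12)ML² = (1/12)(0.249)(1.1)² = 0.025108 kg·m²; centre at d = 0.0874 m, so the parallel axis theorem gives I = 0.025108 + (0.249)(0.0874)² = 0.02701 kg·m².
Solid sphere: I_cm = (2/5)MR² = (2/5)(2.18)(0.318)² = 0.08818 kg·m²; centre at d = 0.615 m, so the parallel axis theorem gives I = 0.08818 + (2.18)(0.615)² = 0.91271 kg·m².
Thin ring: I_cm = MR² = (2.77)(0.365)² = 0.36903 kg·m²; centre at d = 0.19 m, so the parallel axis theorem gives I = 0.36903 + (2.77)(0.19)² = 0.46903 kg·m².
Total I = 0.02701 + 0.91271 + 0.46903 = 1.4088 kg·m².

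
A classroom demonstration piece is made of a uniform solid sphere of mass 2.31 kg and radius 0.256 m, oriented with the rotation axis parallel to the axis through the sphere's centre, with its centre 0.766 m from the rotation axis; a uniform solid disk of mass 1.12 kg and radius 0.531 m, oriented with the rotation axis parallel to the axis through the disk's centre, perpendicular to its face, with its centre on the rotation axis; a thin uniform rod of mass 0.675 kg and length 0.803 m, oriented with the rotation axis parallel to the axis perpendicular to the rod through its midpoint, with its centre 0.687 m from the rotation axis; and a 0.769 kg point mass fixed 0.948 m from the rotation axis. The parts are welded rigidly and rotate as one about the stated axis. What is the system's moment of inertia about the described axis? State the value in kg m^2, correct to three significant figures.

2.62

Solid sphere: I_cm = (2/5)MR² = (2/5)(2.31)(0.256)² = 0.060555 kg m^2; centre at d = 0.766 m, so the parallel axis theorem gives I = 0.060555 + (2.31)(0.766)² = 1.416 kg m^2.
Solid disk: I_cm = (1/2)MR² = (1/2)(1.12)(0.531)² = 0.1579 kg m^2; axis through the centre, so I = 0.1579 kg m^2.
Thin rod: I_cm = (1/12)ML² = (1/12)(0.675)(0.803)² = 0.036271 kg m^2; centre at d = 0.687 m, so the parallel axis theorem gives I = 0.036271 + (0.675)(0.687)² = 0.35485 kg m^2.
Point mass: I_cm = 0; centre at d = 0.948 m, so the parallel axis theorem gives I = 0 + (0.769)(0.948)² = 0.6911 kg m^2.
Total I = 1.416 + 0.1579 + 0.35485 + 0.6911 = 2.6198 kg m^2.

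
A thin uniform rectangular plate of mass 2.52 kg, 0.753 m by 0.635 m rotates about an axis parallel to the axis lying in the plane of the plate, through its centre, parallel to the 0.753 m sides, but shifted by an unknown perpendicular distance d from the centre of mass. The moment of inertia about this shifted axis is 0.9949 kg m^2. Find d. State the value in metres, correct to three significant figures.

0.601

About the centre-of-mass axis, I_cm = (1/12)Mb² = (1/12)(2.52)(0.635)² = 0.084677 kg m^2.
Parallel axis theorem: I = I_cm + Md², so Md² = 0.9949 − 0.084677 = 0.91022 kg m^2.
d = √(0.91022 / 2.52) = 0.601 m.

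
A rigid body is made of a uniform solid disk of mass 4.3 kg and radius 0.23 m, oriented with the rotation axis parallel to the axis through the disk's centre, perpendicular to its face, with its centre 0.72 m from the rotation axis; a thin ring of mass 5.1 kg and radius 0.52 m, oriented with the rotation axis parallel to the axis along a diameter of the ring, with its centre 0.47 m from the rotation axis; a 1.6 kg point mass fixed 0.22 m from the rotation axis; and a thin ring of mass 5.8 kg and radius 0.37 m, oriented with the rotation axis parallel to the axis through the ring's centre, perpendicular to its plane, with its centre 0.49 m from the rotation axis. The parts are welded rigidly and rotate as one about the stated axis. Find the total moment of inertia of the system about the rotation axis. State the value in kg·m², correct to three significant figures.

6.42

Solid disk: I_cm = (1/2)MR² = (1/2)(4.3)(0.23)² = 0.11374 kg·m²; centre at d = 0.72 m, so I = I_cm + Md² gives I = 0.11374 + (4.3)(0.72)² = 2.3429 kg·m².
Thin ring: I_cm = (1/2)MR² = (1/2)(5.1)(0.52)² = 0.68952 kg·m²; centre at d = 0.47 m, so I = I_cm + Md² gives I = 0.68952 + (5.1)(0.47)² = 1.8161 kg·m².
Point mass: I_cm = 0; centre at d = 0.22 m, so I = I_cm + Md² gives I = 0 + (1.6)(0.22)² = 0.07744 kg·m².
Thin ring: I_cm = MR² = (5.8)(0.37)² = 0.79402 kg·m²; centre at d = 0.49 m, so I = I_cm + Md² gives I = 0.79402 + (5.8)(0.49)² = 2.1866 kg·m².
Total I = 2.3429 + 1.8161 + 0.07744 + 2.1866 = 6.423 kg·m².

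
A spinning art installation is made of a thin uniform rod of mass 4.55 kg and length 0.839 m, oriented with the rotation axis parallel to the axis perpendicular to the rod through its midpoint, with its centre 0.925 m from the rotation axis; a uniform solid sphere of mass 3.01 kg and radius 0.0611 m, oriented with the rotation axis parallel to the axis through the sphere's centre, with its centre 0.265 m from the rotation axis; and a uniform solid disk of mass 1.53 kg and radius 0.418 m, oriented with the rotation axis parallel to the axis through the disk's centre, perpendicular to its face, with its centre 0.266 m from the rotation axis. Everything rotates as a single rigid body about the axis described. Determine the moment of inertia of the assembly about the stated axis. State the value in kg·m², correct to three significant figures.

4.62

Thin rod: I_cm = (1/12)ML² = (1/12)(4.55)(0.839)² = 0.2669 kg·m²; centre at d = 0.925 m, so the parallel axis theorem gives I = 0.2669 + (4.55)(0.925)² = 4.16 kg·m².
Solid sphere: I_cm = (2/5)MR² = (2/5)(3.01)(0.0611)² = 0.0044948 kg·m²; centre at d = 0.265 m, so the parallel axis theorem gives I = 0.0044948 + (3.01)(0.265)² = 0.21587 kg·m².
Solid disk: I_cm = (1/2)MR² = (1/2)(1.53)(0.418)² = 0.13366 kg·m²; centre at d = 0.266 m, so the parallel axis theorem gives I = 0.13366 + (1.53)(0.266)² = 0.24192 kg·m².
Total I = 4.16 + 0.21587 + 0.24192 = 4.6178 kg·m².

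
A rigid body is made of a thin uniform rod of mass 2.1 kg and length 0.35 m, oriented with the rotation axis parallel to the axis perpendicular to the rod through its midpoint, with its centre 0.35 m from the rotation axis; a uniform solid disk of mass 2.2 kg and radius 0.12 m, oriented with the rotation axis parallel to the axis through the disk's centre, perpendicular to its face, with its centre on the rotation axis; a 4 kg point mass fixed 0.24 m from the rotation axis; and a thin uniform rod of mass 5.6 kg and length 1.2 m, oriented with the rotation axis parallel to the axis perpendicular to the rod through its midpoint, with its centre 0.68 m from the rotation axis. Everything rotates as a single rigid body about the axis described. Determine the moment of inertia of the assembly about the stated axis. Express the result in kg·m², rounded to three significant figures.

Thin rod: I_cm = (1/12)ML² = (1/12)(2.1)(0.35)² = 0.021437 kg·m²; centre at d = 0.35 m, so the parallel axis theorem gives I = 0.021437 + (2.1)(0.35)² = 0.27869 kg·m².
Solid disk: I_cm = (1/2)MR² = (1/2)(2.2)(0.12)² = 0.01584 kg·m²; axis through the centre, so I = 0.01584 kg·m².
Point mass: I_cm = 0; centre at d = 0.24 m, so the parallel axis theorem gives I = 0 + (4)(0.24)² = 0.2304 kg·m².
Thin rod: I_cm = (1/12)ML² = (1/12)(5.6)(1.2)² = 0.672 kg·m²; centre at d = 0.68 m, so the parallel axis theorem gives I = 0.672 + (5.6)(0.68)² = 3.2614 kg·m².
Total I = 0.27869 + 0.01584 + 0.2304 + 3.2614 = 3.7864 kg·m².

3.79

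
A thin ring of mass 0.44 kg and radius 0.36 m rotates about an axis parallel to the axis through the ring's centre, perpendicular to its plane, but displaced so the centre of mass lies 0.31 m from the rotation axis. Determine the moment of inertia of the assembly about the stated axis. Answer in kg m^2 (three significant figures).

0.0993

I_cm = MR² = (0.44)(0.36)² = 0.057024 kg m^2; centre at d = 0.31 m, so I = I_cm + Md² gives I = 0.057024 + (0.44)(0.31)² = 0.099308 kg m^2.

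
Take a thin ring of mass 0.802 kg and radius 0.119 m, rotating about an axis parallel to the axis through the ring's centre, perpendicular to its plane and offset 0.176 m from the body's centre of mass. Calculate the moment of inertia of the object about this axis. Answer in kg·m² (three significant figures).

0.0362

I_cm = MR² = (0.802)(0.119)² = 0.011357 kg·m²; centre at d = 0.176 m, so the parallel axis theorem gives I = 0.011357 + (0.802)(0.176)² = 0.0362 kg·m².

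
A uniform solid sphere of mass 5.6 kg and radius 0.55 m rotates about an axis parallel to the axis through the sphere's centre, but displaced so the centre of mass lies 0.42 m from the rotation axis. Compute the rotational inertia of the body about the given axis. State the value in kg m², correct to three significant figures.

1.67

I_cm = (2/5)MR² = (2/5)(5.6)(0.55)² = 0.6776 kg m²; centre at d = 0.42 m, so the parallel axis theorem gives I = 0.6776 + (5.6)(0.42)² = 1.6654 kg m².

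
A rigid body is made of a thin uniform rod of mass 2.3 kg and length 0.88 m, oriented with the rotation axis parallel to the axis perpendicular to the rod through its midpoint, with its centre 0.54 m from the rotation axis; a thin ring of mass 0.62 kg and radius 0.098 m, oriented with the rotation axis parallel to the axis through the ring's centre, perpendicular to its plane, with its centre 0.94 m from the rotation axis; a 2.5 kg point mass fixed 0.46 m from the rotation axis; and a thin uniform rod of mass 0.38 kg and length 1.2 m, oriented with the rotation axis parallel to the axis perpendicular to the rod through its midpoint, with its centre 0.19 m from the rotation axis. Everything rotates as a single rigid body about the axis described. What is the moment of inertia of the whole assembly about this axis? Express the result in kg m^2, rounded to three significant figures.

Thin rod: I_cm = (1/12)ML² = (1/12)(2.3)(0.88)² = 0.14843 kg m^2; centre at d = 0.54 m, so I = I_cm + Md² gives I = 0.14843 + (2.3)(0.54)² = 0.81911 kg m^2.
Thin ring: I_cm = MR² = (0.62)(0.098)² = 0.0059545 kg m^2; centre at d = 0.94 m, so I = I_cm + Md² gives I = 0.0059545 + (0.62)(0.94)² = 0.55379 kg m^2.
Point mass: I_cm = 0; centre at d = 0.46 m, so I = I_cm + Md² gives I = 0 + (2.5)(0.46)² = 0.529 kg m^2.
Thin rod: I_cm = (1/12)ML² = (1/12)(0.38)(1.2)² = 0.0456 kg m^2; centre at d = 0.19 m, so I = I_cm + Md² gives I = 0.0456 + (0.38)(0.19)² = 0.059318 kg m^2.
Total I = 0.81911 + 0.55379 + 0.529 + 0.059318 = 1.9612 kg m^2.

1.96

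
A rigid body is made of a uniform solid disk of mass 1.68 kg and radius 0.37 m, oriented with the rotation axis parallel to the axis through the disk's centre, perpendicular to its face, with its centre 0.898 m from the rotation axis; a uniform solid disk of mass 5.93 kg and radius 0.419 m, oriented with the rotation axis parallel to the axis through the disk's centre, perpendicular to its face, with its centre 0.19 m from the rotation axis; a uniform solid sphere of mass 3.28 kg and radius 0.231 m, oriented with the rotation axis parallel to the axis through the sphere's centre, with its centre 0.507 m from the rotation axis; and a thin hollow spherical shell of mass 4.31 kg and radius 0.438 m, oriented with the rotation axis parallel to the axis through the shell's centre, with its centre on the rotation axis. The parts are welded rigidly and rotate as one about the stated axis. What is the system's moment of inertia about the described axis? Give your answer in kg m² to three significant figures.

3.67

Solid disk: I_cm = (1/2)MR² = (1/2)(1.68)(0.37)² = 0.115 kg m²; centre at d = 0.898 m, so the parallel axis theorem gives I = 0.115 + (1.68)(0.898)² = 1.4698 kg m².
Solid disk: I_cm = (1/2)MR² = (1/2)(5.93)(0.419)² = 0.52054 kg m²; centre at d = 0.19 m, so the parallel axis theorem gives I = 0.52054 + (5.93)(0.19)² = 0.73461 kg m².
Solid sphere: I_cm = (2/5)MR² = (2/5)(3.28)(0.231)² = 0.07001 kg m²; centre at d = 0.507 m, so the parallel axis theorem gives I = 0.07001 + (3.28)(0.507)² = 0.91313 kg m².
Spherical shell: I_cm = (2/3)MR² = (2/3)(4.31)(0.438)² = 0.55123 kg m²; axis through the centre, so I = 0.55123 kg m².
Total I = 1.4698 + 0.73461 + 0.91313 + 0.55123 = 3.6687 kg m².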